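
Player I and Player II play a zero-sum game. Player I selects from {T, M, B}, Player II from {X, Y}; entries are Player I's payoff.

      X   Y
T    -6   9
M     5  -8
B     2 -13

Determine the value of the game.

-3/28

Row minima: T → -6, M → -8, B → -13; maximin = -6.
Column maxima: X → 5, Y → 9; minimax = 5.
-6 ≠ 5, so there is no saddle point; optimal play is mixed.
B is strictly dominated by M, so Player I never plays it.
On the remaining 2×2 (T, M vs X, Y):
Let Player I play T with probability p. Expected payoff against X: (-6)p + 5(1−p) = −11p + 5; against Y: 9p + (-8)(1−p) = 17p − 8.
Setting these equal: −11p + 5 = 17p − 8 ⇒ −28p = -13 ⇒ p = 13/28, and the value is (-11)·(13/28) + 5 = -3/28.
For Player II: with q = P(X), equating T's and M's payoffs gives −15q + 9 = 13q − 8 ⇒ q = 17/28.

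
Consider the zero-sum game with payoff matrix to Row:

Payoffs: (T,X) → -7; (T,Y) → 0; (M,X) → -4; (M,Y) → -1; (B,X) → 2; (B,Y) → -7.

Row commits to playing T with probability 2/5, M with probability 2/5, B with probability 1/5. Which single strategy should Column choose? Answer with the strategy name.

X

If Column plays X, Row's expected payoff is (2/5)·(-7) + (2/5)·(-4) + (1/5)·2 = -4.
If Column plays Y, Row's expected payoff is (2/5)·0 + (2/5)·(-1) + (1/5)·(-7) = -9/5.
Column minimizes Row's payoff; the smallest is -4, so the best response is X.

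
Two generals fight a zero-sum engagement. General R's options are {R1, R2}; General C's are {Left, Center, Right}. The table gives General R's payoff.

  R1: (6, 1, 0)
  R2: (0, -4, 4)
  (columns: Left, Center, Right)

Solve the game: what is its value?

4/9

Row minima: R1 → 0, R2 → -4; maximin = 0.
Column maxima: Left → 6, Center → 1, Right → 4; minimax = 1.
0 ≠ 1, so there is no saddle point; optimal play is mixed.
Left is strictly dominated by Center (it gives General R strictly more in every row), so General C never plays it.
On the remaining 2×2 (R1, R2 vs Center, Right):
Let General R play R1 with probability p. Expected payoff against Center: 1p + (-4)(1−p) = 5p − 4; against Right: 0p + 4(1−p) = −4p + 4.
Setting these equal: 5p − 4 = −4p + 4 ⇒ 9p = 8 ⇒ p = 8/9, and the value is (5)·(8/9) − 4 = 4/9.
For General C: with q = P(Center), equating R1's and R2's payoffs gives q = −8q + 4 ⇒ q = 4/9.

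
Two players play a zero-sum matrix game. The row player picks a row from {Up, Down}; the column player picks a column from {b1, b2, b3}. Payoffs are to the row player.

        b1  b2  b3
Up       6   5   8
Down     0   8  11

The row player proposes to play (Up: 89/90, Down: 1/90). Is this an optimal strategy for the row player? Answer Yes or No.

No

Against b1 this mix gives (89/90)·6 + (1/90)·0 = 89/15.
Against b2 this mix gives (89/90)·5 + (1/90)·8 = 151/30.
Against b3 this mix gives (89/90)·8 + (1/90)·11 = 241/30.
The column player will play b2, holding the row player to 151/30. Shifting weight toward the row that does better against b2 would raise this floor (the equalizing mix achieves 16/3 against both b2 and b1), so the proposed strategy is not optimal.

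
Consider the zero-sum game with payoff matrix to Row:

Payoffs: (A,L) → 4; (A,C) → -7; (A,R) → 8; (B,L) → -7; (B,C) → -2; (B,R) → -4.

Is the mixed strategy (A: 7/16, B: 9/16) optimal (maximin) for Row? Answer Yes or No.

No

Against L this mix gives (7/16)·4 + (9/16)·(-7) = -35/16.
Against C this mix gives (7/16)·(-7) + (9/16)·(-2) = -67/16.
Against R this mix gives (7/16)·8 + (9/16)·(-4) = 5/4.
Column will play C, holding Row to -67/16. Shifting weight toward the row that does better against C would raise this floor (the equalizing mix achieves -57/16 against both C and L), so the proposed strategy is not optimal.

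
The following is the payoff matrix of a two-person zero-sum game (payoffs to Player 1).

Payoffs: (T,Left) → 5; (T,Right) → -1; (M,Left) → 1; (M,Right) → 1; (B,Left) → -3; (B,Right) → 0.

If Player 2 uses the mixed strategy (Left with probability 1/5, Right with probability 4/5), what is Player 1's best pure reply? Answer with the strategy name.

M

Expected payoff of T: (1/5)·5 + (4/5)·(-1) = 1/5.
Expected payoff of M: (1/5)·1 + (4/5)·1 = 1.
Expected payoff of B: (1/5)·(-3) + (4/5)·0 = -3/5.
The largest is 1, so Player 1's best response is M.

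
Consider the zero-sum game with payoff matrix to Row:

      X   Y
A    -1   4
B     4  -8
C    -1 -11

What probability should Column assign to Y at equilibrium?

5/17

Row minima: A → -1, B → -8, C → -11; maximin = -1.
Column maxima: X → 4, Y → 4; minimax = 4.
-1 ≠ 4, so there is no saddle point; optimal play is mixed.
C is strictly dominated by B, so Row never plays it.
On the remaining 2×2 (A, B vs X, Y):
Let Row play A with probability p. Expected payoff against X: (-1)p + 4(1−p) = −5p + 4; against Y: 4p + (-8)(1−p) = 12p − 8.
Setting these equal: −5p + 4 = 12p − 8 ⇒ −17p = -12 ⇒ p = 12/17, and the value is (-5)·(12/17) + 4 = 8/17.
For Column: with q = P(X), equating A's and B's payoffs gives −5q + 4 = 12q − 8 ⇒ q = 12/17.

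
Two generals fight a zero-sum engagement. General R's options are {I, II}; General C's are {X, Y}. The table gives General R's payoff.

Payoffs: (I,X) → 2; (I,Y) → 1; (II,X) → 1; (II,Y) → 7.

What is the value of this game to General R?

Row minima: I → 1, II → 1; maximin = 1.
Column maxima: X → 2, Y → 7; minimax = 2.
1 ≠ 2, so there is no saddle point; optimal play is mixed.
Let General R play I with probability p. Expected payoff against X: 2p + 1(1−p) = p + 1; against Y: 1p + 7(1−p) = −6p + 7.
Setting these equal: p + 1 = −6p + 7 ⇒ 7p = 6 ⇒ p = 6/7, and the value is (1)·(6/7) + 1 = 13/7.
For General C: with q = P(X), equating I's and II's payoffs gives q + 1 = −6q + 7 ⇒ q = 6/7.

13/7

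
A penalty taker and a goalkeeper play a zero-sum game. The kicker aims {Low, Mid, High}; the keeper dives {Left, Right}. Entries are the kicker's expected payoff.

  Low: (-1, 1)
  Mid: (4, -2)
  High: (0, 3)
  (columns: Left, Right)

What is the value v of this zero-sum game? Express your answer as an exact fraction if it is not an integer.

Row minima: Low → -1, Mid → -2, High → 0; maximin = 0.
Column maxima: Left → 4, Right → 3; minimax = 3.
0 ≠ 3, so there is no saddle point; optimal play is mixed.
Low is strictly dominated by High, so the kicker never plays it.
On the remaining 2×2 (Mid, High vs Left, Right):
Let the kicker play Mid with probability p. Expected payoff against Left: 4p + 0(1−p) = 4p; against Right: (-2)p + 3(1−p) = −5p + 3.
Setting these equal: 4p = −5p + 3 ⇒ 9p = 3 ⇒ p = 1/3, and the value is (4)·(1/3) = 4/3.
For the keeper: with q = P(Left), equating Mid's and High's payoffs gives 6q − 2 = −3q + 3 ⇒ q = 5/9.

4/3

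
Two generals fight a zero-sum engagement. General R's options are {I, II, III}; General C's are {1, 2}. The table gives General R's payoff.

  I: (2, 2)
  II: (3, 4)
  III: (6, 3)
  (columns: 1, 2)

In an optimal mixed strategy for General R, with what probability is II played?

3/4

Row minima: I → 2, II → 3, III → 3; maximin = 3.
Column maxima: 1 → 6, 2 → 4; minimax = 4.
3 ≠ 4, so there is no saddle point; optimal play is mixed.
I is strictly dominated by II, so General R never plays it.
On the remaining 2×2 (II, III vs 1, 2):
Let General R play II with probability p. Expected payoff against 1: 3p + 6(1−p) = −3p + 6; against 2: 4p + 3(1−p) = p + 3.
Setting these equal: −3p + 6 = p + 3 ⇒ −4p = -3 ⇒ p = 3/4, and the value is (-3)·(3/4) + 6 = 15/4.
For General C: with q = P(1), equating II's and III's payoffs gives −q + 4 = 3q + 3 ⇒ q = 1/4.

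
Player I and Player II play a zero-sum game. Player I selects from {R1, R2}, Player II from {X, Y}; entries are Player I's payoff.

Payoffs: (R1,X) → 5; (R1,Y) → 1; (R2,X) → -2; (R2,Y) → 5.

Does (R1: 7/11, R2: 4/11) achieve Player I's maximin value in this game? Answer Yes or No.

Yes

Against X this mix gives (7/11)·5 + (4/11)·(-2) = 27/11.
Against Y this mix gives (7/11)·1 + (4/11)·5 = 27/11.
All of Player II's active replies (X, Y) yield 27/11, and no column does worse for Player I. The mix makes Player II indifferent and guarantees 27/11, so it is optimal.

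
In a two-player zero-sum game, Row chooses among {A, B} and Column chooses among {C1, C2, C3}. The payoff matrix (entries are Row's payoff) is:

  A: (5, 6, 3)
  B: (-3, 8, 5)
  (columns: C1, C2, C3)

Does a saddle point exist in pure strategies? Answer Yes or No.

Row minima: A → 3, B → -3; maximin = 3.
Column maxima: C1 → 5, C2 → 8, C3 → 5; minimax = 5.
3 ≠ 5, so no pure-strategy equilibrium exists.

No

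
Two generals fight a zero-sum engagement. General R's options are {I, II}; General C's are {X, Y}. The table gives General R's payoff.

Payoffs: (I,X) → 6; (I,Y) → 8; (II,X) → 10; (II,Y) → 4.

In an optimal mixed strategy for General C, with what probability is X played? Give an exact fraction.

1/2

Row minima: I → 6, II → 4; maximin = 6.
Column maxima: X → 10, Y → 8; minimax = 8.
6 ≠ 8, so there is no saddle point; optimal play is mixed.
Let General R play I with probability p. Expected payoff against X: 6p + 10(1−p) = −4p + 10; against Y: 8p + 4(1−p) = 4p + 4.
Setting these equal: −4p + 10 = 4p + 4 ⇒ −8p = -6 ⇒ p = 3/4, and the value is (-4)·(3/4) + 10 = 7.
For General C: with q = P(X), equating I's and II's payoffs gives −2q + 8 = 6q + 4 ⇒ q = 1/2.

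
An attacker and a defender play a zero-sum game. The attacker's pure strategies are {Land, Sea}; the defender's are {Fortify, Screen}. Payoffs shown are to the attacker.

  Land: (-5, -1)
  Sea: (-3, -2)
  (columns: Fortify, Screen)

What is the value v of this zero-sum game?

-3

Row minima: Land → -5, Sea → -3; maximin = -3.
Column maxima: Fortify → -3, Screen → -1; minimax = -3.
Since maximin = minimax = -3, there is a saddle point and the value is -3.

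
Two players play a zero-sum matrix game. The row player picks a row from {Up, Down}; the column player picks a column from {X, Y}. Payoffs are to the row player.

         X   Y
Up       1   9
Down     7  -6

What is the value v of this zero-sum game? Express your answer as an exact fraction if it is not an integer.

Row minima: Up → 1, Down → -6; maximin = 1.
Column maxima: X → 7, Y → 9; minimax = 7.
1 ≠ 7, so there is no saddle point; optimal play is mixed.
Let the row player play Up with probability p. Expected payoff against X: 1p + 7(1−p) = −6p + 7; against Y: 9p + (-6)(1−p) = 15p − 6.
Setting these equal: −6p + 7 = 15p − 6 ⇒ −21p = -13 ⇒ p = 13/21, and the value is (-6)·(13/21) + 7 = 23/7.
For the column player: with q = P(X), equating Up's and Down's payoffs gives −8q + 9 = 13q − 6 ⇒ q = 5/7.

23/7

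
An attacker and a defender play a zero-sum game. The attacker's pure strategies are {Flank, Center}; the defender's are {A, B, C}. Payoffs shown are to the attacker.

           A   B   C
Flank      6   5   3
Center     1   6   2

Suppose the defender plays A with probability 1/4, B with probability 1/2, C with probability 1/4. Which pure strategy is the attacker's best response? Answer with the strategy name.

Flank

Expected payoff of Flank: (1/4)·6 + (1/2)·5 + (1/4)·3 = 19/4.
Expected payoff of Center: (1/4)·1 + (1/2)·6 + (1/4)·2 = 15/4.
The largest is 19/4, so the attacker's best response is Flank.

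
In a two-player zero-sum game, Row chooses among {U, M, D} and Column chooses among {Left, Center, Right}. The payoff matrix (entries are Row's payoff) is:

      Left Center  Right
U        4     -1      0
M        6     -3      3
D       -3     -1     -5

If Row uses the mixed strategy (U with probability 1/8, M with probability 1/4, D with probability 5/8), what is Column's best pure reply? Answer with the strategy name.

Right

If Column plays Left, Row's expected payoff is (1/8)·4 + (1/4)·6 + (5/8)·(-3) = 1/8.
If Column plays Center, Row's expected payoff is (1/8)·(-1) + (1/4)·(-3) + (5/8)·(-1) = -3/2.
If Column plays Right, Row's expected payoff is (1/8)·0 + (1/4)·3 + (5/8)·(-5) = -19/8.
Column minimizes Row's payoff; the smallest is -19/8, so the best response is Right.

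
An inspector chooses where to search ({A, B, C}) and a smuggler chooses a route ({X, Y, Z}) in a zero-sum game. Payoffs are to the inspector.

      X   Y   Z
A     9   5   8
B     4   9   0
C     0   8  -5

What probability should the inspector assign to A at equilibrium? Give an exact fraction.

3/4

Row minima: A → 5, B → 0, C → -5; maximin = 5.
Column maxima: X → 9, Y → 9, Z → 8; minimax = 8.
5 ≠ 8, so there is no saddle point; optimal play is mixed.
C is strictly dominated by B, so the inspector never plays it.
X is strictly dominated by Z (it gives the inspector strictly more in every row), so the smuggler never plays it.
On the remaining 2×2 (A, B vs Y, Z):
Let the inspector play A with probability p. Expected payoff against Y: 5p + 9(1−p) = −4p + 9; against Z: 8p + 0(1−p) = 8p.
Setting these equal: −4p + 9 = 8p ⇒ −12p = -9 ⇒ p = 3/4, and the value is (-4)·(3/4) + 9 = 6.
For the smuggler: with q = P(Y), equating A's and B's payoffs gives −3q + 8 = 9q ⇒ q = 2/3.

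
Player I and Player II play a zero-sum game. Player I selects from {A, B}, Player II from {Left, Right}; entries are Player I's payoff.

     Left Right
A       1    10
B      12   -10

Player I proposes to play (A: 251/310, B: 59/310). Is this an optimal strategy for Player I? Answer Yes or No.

No

Against Left this mix gives (251/310)·1 + (59/310)·12 = 959/310.
Against Right this mix gives (251/310)·10 + (59/310)·(-10) = 192/31.
Player II will play Left, holding Player I to 959/310. Shifting weight toward the row that does better against Left would raise this floor (the equalizing mix achieves 130/31 against both Left and Right), so the proposed strategy is not optimal.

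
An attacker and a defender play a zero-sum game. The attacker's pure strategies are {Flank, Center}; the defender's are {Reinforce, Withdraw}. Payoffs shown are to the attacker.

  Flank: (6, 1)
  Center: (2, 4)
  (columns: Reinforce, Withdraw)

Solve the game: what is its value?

Row minima: Flank → 1, Center → 2; maximin = 2.
Column maxima: Reinforce → 6, Withdraw → 4; minimax = 4.
2 ≠ 4, so there is no saddle point; optimal play is mixed.
Let the attacker play Flank with probability p. Expected payoff against Reinforce: 6p + 2(1−p) = 4p + 2; against Withdraw: 1p + 4(1−p) = −3p + 4.
Setting these equal: 4p + 2 = −3p + 4 ⇒ 7p = 2 ⇒ p = 2/7, and the value is (4)·(2/7) + 2 = 22/7.
For the defender: with q = P(Reinforce), equating Flank's and Center's payoffs gives 5q + 1 = −2q + 4 ⇒ q = 3/7.

22/7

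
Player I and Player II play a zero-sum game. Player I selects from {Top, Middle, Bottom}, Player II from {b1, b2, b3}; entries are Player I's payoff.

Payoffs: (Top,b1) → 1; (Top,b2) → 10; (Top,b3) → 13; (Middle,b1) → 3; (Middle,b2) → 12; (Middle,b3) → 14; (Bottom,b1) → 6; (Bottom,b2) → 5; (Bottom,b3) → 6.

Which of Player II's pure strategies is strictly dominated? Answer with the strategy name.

b3

b2 holds Player I's payoff strictly below b3 in every row: 10 < 13, 12 < 14, 5 < 6.
So b3 is strictly dominated for Player II.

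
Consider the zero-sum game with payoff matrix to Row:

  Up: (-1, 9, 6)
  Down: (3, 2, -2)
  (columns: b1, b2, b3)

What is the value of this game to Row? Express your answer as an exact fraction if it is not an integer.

Row minima: Up → -1, Down → -2; maximin = -1.
Column maxima: b1 → 3, b2 → 9, b3 → 6; minimax = 3.
-1 ≠ 3, so there is no saddle point; optimal play is mixed.
b2 is strictly dominated by b3 (it gives Row strictly more in every row), so Column never plays it.
On the remaining 2×2 (Up, Down vs b1, b3):
Let Row play Up with probability p. Expected payoff against b1: (-1)p + 3(1−p) = −4p + 3; against b3: 6p + (-2)(1−p) = 8p − 2.
Setting these equal: −4p + 3 = 8p − 2 ⇒ −12p = -5 ⇒ p = 5/12, and the value is (-4)·(5/12) + 3 = 4/3.
For Column: with q = P(b1), equating Up's and Down's payoffs gives −7q + 6 = 5q − 2 ⇒ q = 2/3.

4/3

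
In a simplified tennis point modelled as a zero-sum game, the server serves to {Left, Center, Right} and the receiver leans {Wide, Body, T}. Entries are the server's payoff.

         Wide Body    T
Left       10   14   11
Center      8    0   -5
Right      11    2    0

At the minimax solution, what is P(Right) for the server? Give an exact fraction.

1/12

Row minima: Left → 10, Center → -5, Right → 0; maximin = 10.
Column maxima: Wide → 11, Body → 14, T → 11; minimax = 11.
10 ≠ 11, so there is no saddle point; optimal play is mixed.
Center is strictly dominated by Left, so the server never plays it.
Body is strictly dominated by T (it gives the server strictly more in every row), so the receiver never plays it.
On the remaining 2×2 (Left, Right vs Wide, T):
Let the server play Left with probability p. Expected payoff against Wide: 10p + 11(1−p) = −p + 11; against T: 11p + 0(1−p) = 11p.
Setting these equal: −p + 11 = 11p ⇒ −12p = -11 ⇒ p = 11/12, and the value is (-1)·(11/12) + 11 = 121/12.
For the receiver: with q = P(Wide), equating Left's and Right's payoffs gives −q + 11 = 11q ⇒ q = 11/12.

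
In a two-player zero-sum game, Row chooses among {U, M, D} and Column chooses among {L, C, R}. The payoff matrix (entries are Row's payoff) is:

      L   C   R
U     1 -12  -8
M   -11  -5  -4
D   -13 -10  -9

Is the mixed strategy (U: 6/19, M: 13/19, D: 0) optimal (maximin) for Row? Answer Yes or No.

Against L this mix gives (6/19)·1 + (13/19)·(-11) = -137/19.
Against C this mix gives (6/19)·(-12) + (13/19)·(-5) = -137/19.
Against R this mix gives (6/19)·(-8) + (13/19)·(-4) = -100/19.
All of Column's active replies (L, C) yield -137/19, and no column does worse for Row. The mix makes Column indifferent and guarantees -137/19, so it is optimal.

Yes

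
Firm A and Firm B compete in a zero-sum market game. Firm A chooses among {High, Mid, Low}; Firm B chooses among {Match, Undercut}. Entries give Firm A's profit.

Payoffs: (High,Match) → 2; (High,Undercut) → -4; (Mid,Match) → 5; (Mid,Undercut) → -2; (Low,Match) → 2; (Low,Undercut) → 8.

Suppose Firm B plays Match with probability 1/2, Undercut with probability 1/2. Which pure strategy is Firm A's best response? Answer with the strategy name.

Expected payoff of High: (1/2)·2 + (1/2)·(-4) = -1.
Expected payoff of Mid: (1/2)·5 + (1/2)·(-2) = 3/2.
Expected payoff of Low: (1/2)·2 + (1/2)·8 = 5.
The largest is 5, so Firm A's best response is Low.

Low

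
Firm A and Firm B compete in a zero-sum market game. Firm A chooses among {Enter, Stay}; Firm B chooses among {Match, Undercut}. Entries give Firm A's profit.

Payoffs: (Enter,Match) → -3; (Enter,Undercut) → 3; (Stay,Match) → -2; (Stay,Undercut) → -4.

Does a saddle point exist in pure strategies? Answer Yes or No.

Row minima: Enter → -3, Stay → -4; maximin = -3.
Column maxima: Match → -2, Undercut → 3; minimax = -2.
-3 ≠ -2, so no pure-strategy equilibrium exists.

No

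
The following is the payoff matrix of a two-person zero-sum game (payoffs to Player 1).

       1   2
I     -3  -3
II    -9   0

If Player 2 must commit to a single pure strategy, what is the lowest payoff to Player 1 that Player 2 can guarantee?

Column maxima: 1 → -3, 2 → 0.
The smallest of these is -3.

-3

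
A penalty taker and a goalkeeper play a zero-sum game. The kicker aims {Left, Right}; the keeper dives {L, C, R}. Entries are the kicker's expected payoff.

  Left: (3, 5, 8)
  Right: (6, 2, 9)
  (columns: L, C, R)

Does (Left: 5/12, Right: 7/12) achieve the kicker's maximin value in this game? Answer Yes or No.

Against L this mix gives (5/12)·3 + (7/12)·6 = 19/4.
Against C this mix gives (5/12)·5 + (7/12)·2 = 13/4.
Against R this mix gives (5/12)·8 + (7/12)·9 = 103/12.
The keeper will play C, holding the kicker to 13/4. Shifting weight toward the row that does better against C would raise this floor (the equalizing mix achieves 4 against both C and L), so the proposed strategy is not optimal.

No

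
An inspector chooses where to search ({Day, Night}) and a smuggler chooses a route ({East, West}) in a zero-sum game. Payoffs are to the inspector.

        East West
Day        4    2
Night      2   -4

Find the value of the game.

Row minima: Day → 2, Night → -4; maximin = 2.
Column maxima: East → 4, West → 2; minimax = 2.
Since maximin = minimax = 2, there is a saddle point and the value is 2.

2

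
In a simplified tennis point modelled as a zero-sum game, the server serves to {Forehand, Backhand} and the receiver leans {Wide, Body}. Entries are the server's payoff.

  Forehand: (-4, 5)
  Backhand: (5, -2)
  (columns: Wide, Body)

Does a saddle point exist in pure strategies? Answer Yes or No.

Row minima: Forehand → -4, Backhand → -2; maximin = -2.
Column maxima: Wide → 5, Body → 5; minimax = 5.
-2 ≠ 5, so no pure-strategy equilibrium exists.

No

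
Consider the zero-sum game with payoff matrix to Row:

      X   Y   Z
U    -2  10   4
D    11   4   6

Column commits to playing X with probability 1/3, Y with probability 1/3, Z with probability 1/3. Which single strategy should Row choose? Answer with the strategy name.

D

Expected payoff of U: (1/3)·(-2) + (1/3)·10 + (1/3)·4 = 4.
Expected payoff of D: (1/3)·11 + (1/3)·4 + (1/3)·6 = 7.
The largest is 7, so Row's best response is D.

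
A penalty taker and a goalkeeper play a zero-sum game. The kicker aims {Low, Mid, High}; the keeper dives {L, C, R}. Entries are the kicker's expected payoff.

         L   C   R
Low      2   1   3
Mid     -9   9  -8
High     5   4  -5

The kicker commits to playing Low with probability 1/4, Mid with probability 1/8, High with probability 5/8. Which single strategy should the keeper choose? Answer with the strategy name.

R

If the keeper plays L, the kicker's expected payoff is (1/4)·2 + (1/8)·(-9) + (5/8)·5 = 5/2.
If the keeper plays C, the kicker's expected payoff is (1/4)·1 + (1/8)·9 + (5/8)·4 = 31/8.
If the keeper plays R, the kicker's expected payoff is (1/4)·3 + (1/8)·(-8) + (5/8)·(-5) = -27/8.
The keeper minimizes the kicker's payoff; the smallest is -27/8, so the best response is R.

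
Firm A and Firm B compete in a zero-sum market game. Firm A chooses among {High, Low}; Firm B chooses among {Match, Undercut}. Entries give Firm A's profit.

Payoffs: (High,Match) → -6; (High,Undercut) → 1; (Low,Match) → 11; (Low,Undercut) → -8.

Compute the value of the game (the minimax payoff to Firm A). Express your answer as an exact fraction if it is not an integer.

Row minima: High → -6, Low → -8; maximin = -6.
Column maxima: Match → 11, Undercut → 1; minimax = 1.
-6 ≠ 1, so there is no saddle point; optimal play is mixed.
Let Firm A play High with probability p. Expected payoff against Match: (-6)p + 11(1−p) = −17p + 11; against Undercut: 1p + (-8)(1−p) = 9p − 8.
Setting these equal: −17p + 11 = 9p − 8 ⇒ −26p = -19 ⇒ p = 19/26, and the value is (-17)·(19/26) + 11 = -37/26.
For Firm B: with q = P(Match), equating High's and Low's payoffs gives −7q + 1 = 19q − 8 ⇒ q = 9/26.

-37/26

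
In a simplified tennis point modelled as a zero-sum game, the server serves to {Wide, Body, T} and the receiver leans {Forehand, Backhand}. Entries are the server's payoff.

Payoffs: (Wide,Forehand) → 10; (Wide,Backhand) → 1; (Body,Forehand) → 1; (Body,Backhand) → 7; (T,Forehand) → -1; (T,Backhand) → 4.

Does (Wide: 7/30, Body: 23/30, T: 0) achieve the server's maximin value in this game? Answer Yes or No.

Against Forehand this mix gives (7/30)·10 + (23/30)·1 = 31/10.
Against Backhand this mix gives (7/30)·1 + (23/30)·7 = 28/5.
The receiver will play Forehand, holding the server to 31/10. Shifting weight toward the row that does better against Forehand would raise this floor (the equalizing mix achieves 23/5 against both Forehand and Backhand), so the proposed strategy is not optimal.

No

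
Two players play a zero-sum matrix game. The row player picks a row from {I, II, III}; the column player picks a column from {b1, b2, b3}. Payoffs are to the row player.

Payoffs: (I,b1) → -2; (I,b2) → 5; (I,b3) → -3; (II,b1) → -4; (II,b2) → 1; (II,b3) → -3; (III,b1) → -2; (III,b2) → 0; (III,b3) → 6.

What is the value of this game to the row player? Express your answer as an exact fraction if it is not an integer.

Row minima: I → -3, II → -4, III → -2; maximin = -2.
Column maxima: b1 → -2, b2 → 5, b3 → 6; minimax = -2.
Since maximin = minimax = -2, there is a saddle point and the value is -2.

-2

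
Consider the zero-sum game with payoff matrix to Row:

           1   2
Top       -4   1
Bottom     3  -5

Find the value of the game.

Row minima: Top → -4, Bottom → -5; maximin = -4.
Column maxima: 1 → 3, 2 → 1; minimax = 1.
-4 ≠ 1, so there is no saddle point; optimal play is mixed.
Let Row play Top with probability p. Expected payoff against 1: (-4)p + 3(1−p) = −7p + 3; against 2: 1p + (-5)(1−p) = 6p − 5.
Setting these equal: −7p + 3 = 6p − 5 ⇒ −13p = -8 ⇒ p = 8/13, and the value is (-7)·(8/13) + 3 = -17/13.
For Column: with q = P(1), equating Top's and Bottom's payoffs gives −5q + 1 = 8q − 5 ⇒ q = 6/13.

-17/13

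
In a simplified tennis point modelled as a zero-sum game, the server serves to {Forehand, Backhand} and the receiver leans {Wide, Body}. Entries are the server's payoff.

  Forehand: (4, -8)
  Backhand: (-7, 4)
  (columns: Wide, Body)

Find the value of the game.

-40/23

Row minima: Forehand → -8, Backhand → -7; maximin = -7.
Column maxima: Wide → 4, Body → 4; minimax = 4.
-7 ≠ 4, so there is no saddle point; optimal play is mixed.
Let the server play Forehand with probability p. Expected payoff against Wide: 4p + (-7)(1−p) = 11p − 7; against Body: (-8)p + 4(1−p) = −12p + 4.
Setting these equal: 11p − 7 = −12p + 4 ⇒ 23p = 11 ⇒ p = 11/23, and the value is (11)·(11/23) − 7 = -40/23.
For the receiver: with q = P(Wide), equating Forehand's and Backhand's payoffs gives 12q − 8 = −11q + 4 ⇒ q = 12/23.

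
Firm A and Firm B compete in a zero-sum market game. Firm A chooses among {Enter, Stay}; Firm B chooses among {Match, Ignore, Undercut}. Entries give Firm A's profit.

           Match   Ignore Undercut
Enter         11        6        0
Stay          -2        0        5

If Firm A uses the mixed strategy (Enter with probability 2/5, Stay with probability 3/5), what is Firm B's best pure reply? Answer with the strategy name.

If Firm B plays Match, Firm A's expected payoff is (2/5)·11 + (3/5)·(-2) = 16/5.
If Firm B plays Ignore, Firm A's expected payoff is (2/5)·6 + (3/5)·0 = 12/5.
If Firm B plays Undercut, Firm A's expected payoff is (2/5)·0 + (3/5)·5 = 3.
Firm B minimizes Firm A's payoff; the smallest is 12/5, so the best response is Ignore.

Ignore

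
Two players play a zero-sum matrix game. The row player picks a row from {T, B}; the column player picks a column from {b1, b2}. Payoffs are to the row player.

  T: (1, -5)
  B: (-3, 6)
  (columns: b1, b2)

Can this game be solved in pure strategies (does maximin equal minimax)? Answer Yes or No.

Row minima: T → -5, B → -3; maximin = -3.
Column maxima: b1 → 1, b2 → 6; minimax = 1.
-3 ≠ 1, so no pure-strategy equilibrium exists.

No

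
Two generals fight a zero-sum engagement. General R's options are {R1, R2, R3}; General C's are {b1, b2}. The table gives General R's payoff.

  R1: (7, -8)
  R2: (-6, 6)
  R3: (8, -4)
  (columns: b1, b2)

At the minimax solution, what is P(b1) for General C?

Row minima: R1 → -8, R2 → -6, R3 → -4; maximin = -4.
Column maxima: b1 → 8, b2 → 6; minimax = 6.
-4 ≠ 6, so there is no saddle point; optimal play is mixed.
R1 is strictly dominated by R3, so General R never plays it.
On the remaining 2×2 (R2, R3 vs b1, b2):
Let General R play R2 with probability p. Expected payoff against b1: (-6)p + 8(1−p) = −14p + 8; against b2: 6p + (-4)(1−p) = 10p − 4.
Setting these equal: −14p + 8 = 10p − 4 ⇒ −24p = -12 ⇒ p = 1/2, and the value is (-14)·(1/2) + 8 = 1.
For General C: with q = P(b1), equating R2's and R3's payoffs gives −12q + 6 = 12q − 4 ⇒ q = 5/12.

5/12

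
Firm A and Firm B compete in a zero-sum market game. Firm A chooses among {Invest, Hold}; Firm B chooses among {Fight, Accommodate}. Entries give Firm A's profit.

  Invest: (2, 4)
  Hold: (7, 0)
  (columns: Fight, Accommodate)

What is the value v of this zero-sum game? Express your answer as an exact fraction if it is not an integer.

28/9

Row minima: Invest → 2, Hold → 0; maximin = 2.
Column maxima: Fight → 7, Accommodate → 4; minimax = 4.
2 ≠ 4, so there is no saddle point; optimal play is mixed.
Let Firm A play Invest with probability p. Expected payoff against Fight: 2p + 7(1−p) = −5p + 7; against Accommodate: 4p + 0(1−p) = 4p.
Setting these equal: −5p + 7 = 4p ⇒ −9p = -7 ⇒ p = 7/9, and the value is (-5)·(7/9) + 7 = 28/9.
For Firm B: with q = P(Fight), equating Invest's and Hold's payoffs gives −2q + 4 = 7q ⇒ q = 4/9.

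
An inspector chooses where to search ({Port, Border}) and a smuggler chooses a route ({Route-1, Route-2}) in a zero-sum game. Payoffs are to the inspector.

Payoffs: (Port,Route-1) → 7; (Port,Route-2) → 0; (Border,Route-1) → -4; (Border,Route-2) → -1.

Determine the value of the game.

Row minima: Port → 0, Border → -4; maximin = 0.
Column maxima: Route-1 → 7, Route-2 → 0; minimax = 0.
Since maximin = minimax = 0, there is a saddle point and the value is 0.

0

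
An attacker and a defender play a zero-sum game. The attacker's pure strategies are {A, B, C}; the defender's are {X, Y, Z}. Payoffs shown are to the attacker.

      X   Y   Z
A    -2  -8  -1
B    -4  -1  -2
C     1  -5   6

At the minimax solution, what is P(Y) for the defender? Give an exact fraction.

5/9

Row minima: A → -8, B → -4, C → -5; maximin = -4.
Column maxima: X → 1, Y → -1, Z → 6; minimax = -1.
-4 ≠ -1, so there is no saddle point; optimal play is mixed.
A is strictly dominated by C, so the attacker never plays it.
Z is strictly dominated by X (it gives the attacker strictly more in every row), so the defender never plays it.
On the remaining 2×2 (B, C vs X, Y):
Let the attacker play B with probability p. Expected payoff against X: (-4)p + 1(1−p) = −5p + 1; against Y: (-1)p + (-5)(1−p) = 4p − 5.
Setting these equal: −5p + 1 = 4p − 5 ⇒ −9p = -6 ⇒ p = 2/3, and the value is (-5)·(2/3) + 1 = -7/3.
For the defender: with q = P(X), equating B's and C's payoffs gives −3q − 1 = 6q − 5 ⇒ q = 4/9.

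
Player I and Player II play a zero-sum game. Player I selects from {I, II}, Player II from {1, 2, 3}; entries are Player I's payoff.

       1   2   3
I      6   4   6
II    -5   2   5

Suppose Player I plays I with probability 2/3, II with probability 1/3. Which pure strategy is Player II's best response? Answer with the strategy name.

1

If Player II plays 1, Player I's expected payoff is (2/3)·6 + (1/3)·(-5) = 7/3.
If Player II plays 2, Player I's expected payoff is (2/3)·4 + (1/3)·2 = 10/3.
If Player II plays 3, Player I's expected payoff is (2/3)·6 + (1/3)·5 = 17/3.
Player II minimizes Player I's payoff; the smallest is 7/3, so the best response is 1.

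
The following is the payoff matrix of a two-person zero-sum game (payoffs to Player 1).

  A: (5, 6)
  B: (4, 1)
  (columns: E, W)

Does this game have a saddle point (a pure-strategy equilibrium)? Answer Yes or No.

Yes

Row minima: A → 5, B → 1; maximin = 5.
Column maxima: E → 5, W → 6; minimax = 5.
maximin = minimax = 5, so a saddle point exists.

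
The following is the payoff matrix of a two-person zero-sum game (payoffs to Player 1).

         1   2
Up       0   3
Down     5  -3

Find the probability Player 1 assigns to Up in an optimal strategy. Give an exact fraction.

Row minima: Up → 0, Down → -3; maximin = 0.
Column maxima: 1 → 5, 2 → 3; minimax = 3.
0 ≠ 3, so there is no saddle point; optimal play is mixed.
Let Player 1 play Up with probability p. Expected payoff against 1: 0p + 5(1−p) = −5p + 5; against 2: 3p + (-3)(1−p) = 6p − 3.
Setting these equal: −5p + 5 = 6p − 3 ⇒ −11p = -8 ⇒ p = 8/11, and the value is (-5)·(8/11) + 5 = 15/11.
For Player 2: with q = P(1), equating Up's and Down's payoffs gives −3q + 3 = 8q − 3 ⇒ q = 6/11.

8/11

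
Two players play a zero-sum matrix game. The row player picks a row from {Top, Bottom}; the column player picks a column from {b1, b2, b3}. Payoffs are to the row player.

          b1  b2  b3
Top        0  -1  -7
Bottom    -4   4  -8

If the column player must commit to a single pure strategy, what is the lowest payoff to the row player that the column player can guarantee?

-7

Column maxima: b1 → 0, b2 → 4, b3 → -7.
The smallest of these is -7.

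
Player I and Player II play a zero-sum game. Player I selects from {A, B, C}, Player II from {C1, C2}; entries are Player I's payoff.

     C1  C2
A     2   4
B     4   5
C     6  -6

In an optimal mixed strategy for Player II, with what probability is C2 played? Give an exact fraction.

2/13

Row minima: A → 2, B → 4, C → -6; maximin = 4.
Column maxima: C1 → 6, C2 → 5; minimax = 5.
4 ≠ 5, so there is no saddle point; optimal play is mixed.
A is strictly dominated by B, so Player I never plays it.
On the remaining 2×2 (B, C vs C1, C2):
Let Player I play B with probability p. Expected payoff against C1: 4p + 6(1−p) = −2p + 6; against C2: 5p + (-6)(1−p) = 11p − 6.
Setting these equal: −2p + 6 = 11p − 6 ⇒ −13p = -12 ⇒ p = 12/13, and the value is (-2)·(12/13) + 6 = 54/13.
For Player II: with q = P(C1), equating B's and C's payoffs gives −q + 5 = 12q − 6 ⇒ q = 11/13.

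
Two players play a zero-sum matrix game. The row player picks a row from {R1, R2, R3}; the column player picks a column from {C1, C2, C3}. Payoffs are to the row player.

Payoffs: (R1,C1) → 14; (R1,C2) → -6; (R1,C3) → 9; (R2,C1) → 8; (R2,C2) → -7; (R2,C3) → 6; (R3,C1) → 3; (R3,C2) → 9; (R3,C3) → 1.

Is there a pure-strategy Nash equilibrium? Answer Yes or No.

No

Row minima: R1 → -6, R2 → -7, R3 → 1; maximin = 1.
Column maxima: C1 → 14, C2 → 9, C3 → 9; minimax = 9.
1 ≠ 9, so no pure-strategy equilibrium exists.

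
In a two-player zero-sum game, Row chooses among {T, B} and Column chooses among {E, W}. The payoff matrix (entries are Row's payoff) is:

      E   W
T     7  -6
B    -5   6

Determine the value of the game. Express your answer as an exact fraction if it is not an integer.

1/2

Row minima: T → -6, B → -5; maximin = -5.
Column maxima: E → 7, W → 6; minimax = 6.
-5 ≠ 6, so there is no saddle point; optimal play is mixed.
Let Row play T with probability p. Expected payoff against E: 7p + (-5)(1−p) = 12p − 5; against W: (-6)p + 6(1−p) = −12p + 6.
Setting these equal: 12p − 5 = −12p + 6 ⇒ 24p = 11 ⇒ p = 11/24, and the value is (12)·(11/24) − 5 = 1/2.
For Column: with q = P(E), equating T's and B's payoffs gives 13q − 6 = −11q + 6 ⇒ q = 1/2.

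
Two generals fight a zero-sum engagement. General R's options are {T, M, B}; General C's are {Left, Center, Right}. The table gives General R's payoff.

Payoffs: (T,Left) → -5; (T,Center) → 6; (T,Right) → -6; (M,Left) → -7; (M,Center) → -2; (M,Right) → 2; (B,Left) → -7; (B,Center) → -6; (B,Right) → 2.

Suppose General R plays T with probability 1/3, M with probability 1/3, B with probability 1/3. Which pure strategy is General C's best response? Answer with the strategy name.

If General C plays Left, General R's expected payoff is (1/3)·(-5) + (1/3)·(-7) + (1/3)·(-7) = -19/3.
If General C plays Center, General R's expected payoff is (1/3)·6 + (1/3)·(-2) + (1/3)·(-6) = -2/3.
If General C plays Right, General R's expected payoff is (1/3)·(-6) + (1/3)·2 + (1/3)·2 = -2/3.
General C minimizes General R's payoff; the smallest is -19/3, so the best response is Left.

Left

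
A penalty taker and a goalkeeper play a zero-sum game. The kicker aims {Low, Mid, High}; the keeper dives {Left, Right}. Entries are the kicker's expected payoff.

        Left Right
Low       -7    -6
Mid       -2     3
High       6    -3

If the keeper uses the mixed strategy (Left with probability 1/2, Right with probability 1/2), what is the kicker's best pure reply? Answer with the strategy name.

High

Expected payoff of Low: (1/2)·(-7) + (1/2)·(-6) = -13/2.
Expected payoff of Mid: (1/2)·(-2) + (1/2)·3 = 1/2.
Expected payoff of High: (1/2)·6 + (1/2)·(-3) = 3/2.
The largest is 3/2, so the kicker's best response is High.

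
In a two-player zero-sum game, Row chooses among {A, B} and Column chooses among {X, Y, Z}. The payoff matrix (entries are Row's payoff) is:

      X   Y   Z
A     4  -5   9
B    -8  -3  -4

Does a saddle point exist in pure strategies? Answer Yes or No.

No

Row minima: A → -5, B → -8; maximin = -5.
Column maxima: X → 4, Y → -3, Z → 9; minimax = -3.
-5 ≠ -3, so no pure-strategy equilibrium exists.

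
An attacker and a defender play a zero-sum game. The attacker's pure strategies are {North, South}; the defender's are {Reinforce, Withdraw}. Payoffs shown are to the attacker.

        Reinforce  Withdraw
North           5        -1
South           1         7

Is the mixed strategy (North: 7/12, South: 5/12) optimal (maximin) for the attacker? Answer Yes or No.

Against Reinforce this mix gives (7/12)·5 + (5/12)·1 = 10/3.
Against Withdraw this mix gives (7/12)·(-1) + (5/12)·7 = 7/3.
The defender will play Withdraw, holding the attacker to 7/3. Shifting weight toward the row that does better against Withdraw would raise this floor (the equalizing mix achieves 3 against both Withdraw and Reinforce), so the proposed strategy is not optimal.

No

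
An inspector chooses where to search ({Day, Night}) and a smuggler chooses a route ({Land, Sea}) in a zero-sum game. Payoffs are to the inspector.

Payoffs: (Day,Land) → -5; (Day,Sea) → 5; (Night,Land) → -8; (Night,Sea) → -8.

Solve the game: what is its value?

-5

Row minima: Day → -5, Night → -8; maximin = -5.
Column maxima: Land → -5, Sea → 5; minimax = -5.
Since maximin = minimax = -5, there is a saddle point and the value is -5.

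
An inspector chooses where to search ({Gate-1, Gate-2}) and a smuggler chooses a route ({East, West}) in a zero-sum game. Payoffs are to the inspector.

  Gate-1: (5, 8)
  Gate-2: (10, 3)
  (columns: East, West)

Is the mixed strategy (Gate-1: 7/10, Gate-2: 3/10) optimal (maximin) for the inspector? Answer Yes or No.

Against East this mix gives (7/10)·5 + (3/10)·10 = 13/2.
Against West this mix gives (7/10)·8 + (3/10)·3 = 13/2.
All of the smuggler's active replies (East, West) yield 13/2, and no column does worse for the inspector. The mix makes the smuggler indifferent and guarantees 13/2, so it is optimal.

Yes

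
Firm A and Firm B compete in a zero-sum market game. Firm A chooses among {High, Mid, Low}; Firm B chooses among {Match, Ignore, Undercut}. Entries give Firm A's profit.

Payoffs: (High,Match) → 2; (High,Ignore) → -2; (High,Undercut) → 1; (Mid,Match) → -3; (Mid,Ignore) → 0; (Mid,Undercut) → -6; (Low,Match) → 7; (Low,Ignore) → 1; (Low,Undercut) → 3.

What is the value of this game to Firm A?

Row minima: High → -2, Mid → -6, Low → 1; maximin = 1.
Column maxima: Match → 7, Ignore → 1, Undercut → 3; minimax = 1.
Since maximin = minimax = 1, there is a saddle point and the value is 1.

1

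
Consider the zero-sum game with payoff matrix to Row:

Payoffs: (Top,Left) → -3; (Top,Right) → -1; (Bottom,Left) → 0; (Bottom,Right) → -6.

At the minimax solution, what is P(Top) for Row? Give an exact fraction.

3/4

Row minima: Top → -3, Bottom → -6; maximin = -3.
Column maxima: Left → 0, Right → -1; minimax = -1.
-3 ≠ -1, so there is no saddle point; optimal play is mixed.
Let Row play Top with probability p. Expected payoff against Left: (-3)p + 0(1−p) = −3p; against Right: (-1)p + (-6)(1−p) = 5p − 6.
Setting these equal: −3p = 5p − 6 ⇒ −8p = -6 ⇒ p = 3/4, and the value is (-3)·(3/4) = -9/4.
For Column: with q = P(Left), equating Top's and Bottom's payoffs gives −2q − 1 = 6q − 6 ⇒ q = 5/8.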